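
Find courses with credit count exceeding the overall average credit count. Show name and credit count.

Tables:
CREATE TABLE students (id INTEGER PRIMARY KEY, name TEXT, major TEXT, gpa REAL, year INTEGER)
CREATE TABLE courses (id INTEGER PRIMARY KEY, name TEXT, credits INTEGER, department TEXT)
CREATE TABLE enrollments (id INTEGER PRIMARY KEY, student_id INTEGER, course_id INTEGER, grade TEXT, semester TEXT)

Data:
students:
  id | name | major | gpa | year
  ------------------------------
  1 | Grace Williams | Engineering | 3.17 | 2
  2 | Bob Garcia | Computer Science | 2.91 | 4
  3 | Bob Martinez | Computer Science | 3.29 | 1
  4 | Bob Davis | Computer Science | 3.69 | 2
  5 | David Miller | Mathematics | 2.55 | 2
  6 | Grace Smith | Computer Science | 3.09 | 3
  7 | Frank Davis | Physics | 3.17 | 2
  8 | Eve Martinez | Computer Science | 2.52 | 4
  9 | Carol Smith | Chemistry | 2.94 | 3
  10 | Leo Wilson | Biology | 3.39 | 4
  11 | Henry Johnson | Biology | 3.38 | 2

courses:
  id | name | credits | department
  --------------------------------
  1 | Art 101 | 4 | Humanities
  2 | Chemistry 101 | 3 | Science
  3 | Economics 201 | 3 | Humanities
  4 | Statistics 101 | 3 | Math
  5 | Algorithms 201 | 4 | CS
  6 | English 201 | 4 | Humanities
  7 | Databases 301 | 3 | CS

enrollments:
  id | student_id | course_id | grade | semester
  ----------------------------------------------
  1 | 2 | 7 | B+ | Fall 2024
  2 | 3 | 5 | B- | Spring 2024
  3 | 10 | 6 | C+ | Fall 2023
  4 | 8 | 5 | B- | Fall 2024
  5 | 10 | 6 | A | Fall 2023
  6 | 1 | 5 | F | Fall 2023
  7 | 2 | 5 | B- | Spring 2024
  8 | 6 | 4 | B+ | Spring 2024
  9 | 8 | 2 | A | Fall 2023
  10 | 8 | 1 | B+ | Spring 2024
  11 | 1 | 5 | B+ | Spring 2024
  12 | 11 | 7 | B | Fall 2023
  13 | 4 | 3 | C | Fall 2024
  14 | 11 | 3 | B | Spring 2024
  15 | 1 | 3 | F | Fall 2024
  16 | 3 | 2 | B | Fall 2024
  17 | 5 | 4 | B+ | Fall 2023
SELECT name, credits FROM courses WHERE credits > (SELECT AVG(credits) FROM courses)

Execution result:
name | credits
Art 101 | 4
Algorithms 201 | 4
English 201 | 4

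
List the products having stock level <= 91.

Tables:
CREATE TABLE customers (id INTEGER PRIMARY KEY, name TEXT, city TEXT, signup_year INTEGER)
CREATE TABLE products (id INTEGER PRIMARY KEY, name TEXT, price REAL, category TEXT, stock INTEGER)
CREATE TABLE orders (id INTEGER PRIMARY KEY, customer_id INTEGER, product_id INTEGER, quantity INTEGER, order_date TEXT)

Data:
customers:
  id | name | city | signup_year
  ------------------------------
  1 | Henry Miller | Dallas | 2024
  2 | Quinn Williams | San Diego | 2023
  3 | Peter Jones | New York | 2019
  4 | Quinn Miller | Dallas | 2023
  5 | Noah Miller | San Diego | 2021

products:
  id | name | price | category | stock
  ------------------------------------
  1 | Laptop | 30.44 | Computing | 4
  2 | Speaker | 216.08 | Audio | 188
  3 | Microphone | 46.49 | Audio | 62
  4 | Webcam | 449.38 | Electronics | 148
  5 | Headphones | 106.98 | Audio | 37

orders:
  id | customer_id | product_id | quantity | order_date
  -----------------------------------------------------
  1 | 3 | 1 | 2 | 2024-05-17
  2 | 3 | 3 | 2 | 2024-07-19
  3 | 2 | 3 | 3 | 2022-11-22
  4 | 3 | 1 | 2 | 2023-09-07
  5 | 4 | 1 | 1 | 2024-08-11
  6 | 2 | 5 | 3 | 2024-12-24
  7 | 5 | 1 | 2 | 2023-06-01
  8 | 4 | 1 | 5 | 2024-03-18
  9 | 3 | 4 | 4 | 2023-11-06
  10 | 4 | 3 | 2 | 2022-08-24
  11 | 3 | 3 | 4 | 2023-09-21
SELECT name, stock FROM products WHERE stock <= 91

Execution result:
name | stock
Laptop | 4
Microphone | 62
Headphones | 37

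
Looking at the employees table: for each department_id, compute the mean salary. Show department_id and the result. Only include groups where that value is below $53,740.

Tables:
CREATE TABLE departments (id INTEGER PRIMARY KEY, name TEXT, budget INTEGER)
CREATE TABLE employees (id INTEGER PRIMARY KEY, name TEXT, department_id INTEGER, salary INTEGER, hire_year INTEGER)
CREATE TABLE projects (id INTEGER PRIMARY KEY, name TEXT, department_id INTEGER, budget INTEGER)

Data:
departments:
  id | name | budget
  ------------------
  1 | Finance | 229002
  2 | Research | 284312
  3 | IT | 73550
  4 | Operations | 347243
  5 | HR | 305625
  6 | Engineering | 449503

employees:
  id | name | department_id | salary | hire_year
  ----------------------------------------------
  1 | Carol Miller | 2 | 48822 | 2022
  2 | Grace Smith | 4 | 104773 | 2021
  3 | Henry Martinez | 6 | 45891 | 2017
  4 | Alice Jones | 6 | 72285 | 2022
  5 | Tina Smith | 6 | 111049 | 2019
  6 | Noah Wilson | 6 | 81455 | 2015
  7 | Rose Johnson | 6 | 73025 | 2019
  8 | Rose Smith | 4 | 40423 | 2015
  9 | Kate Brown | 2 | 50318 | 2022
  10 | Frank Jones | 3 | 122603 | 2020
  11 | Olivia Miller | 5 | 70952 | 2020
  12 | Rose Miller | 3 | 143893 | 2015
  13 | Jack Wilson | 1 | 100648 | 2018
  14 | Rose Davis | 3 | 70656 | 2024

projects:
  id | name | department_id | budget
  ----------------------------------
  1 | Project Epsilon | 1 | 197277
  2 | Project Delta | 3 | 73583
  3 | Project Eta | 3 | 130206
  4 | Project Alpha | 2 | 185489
SELECT department_id, AVG(salary) AS avg_salary FROM employees GROUP BY department_id HAVING AVG(salary) < 53740

Execution result:
department_id | avg_salary
2 | 49570.00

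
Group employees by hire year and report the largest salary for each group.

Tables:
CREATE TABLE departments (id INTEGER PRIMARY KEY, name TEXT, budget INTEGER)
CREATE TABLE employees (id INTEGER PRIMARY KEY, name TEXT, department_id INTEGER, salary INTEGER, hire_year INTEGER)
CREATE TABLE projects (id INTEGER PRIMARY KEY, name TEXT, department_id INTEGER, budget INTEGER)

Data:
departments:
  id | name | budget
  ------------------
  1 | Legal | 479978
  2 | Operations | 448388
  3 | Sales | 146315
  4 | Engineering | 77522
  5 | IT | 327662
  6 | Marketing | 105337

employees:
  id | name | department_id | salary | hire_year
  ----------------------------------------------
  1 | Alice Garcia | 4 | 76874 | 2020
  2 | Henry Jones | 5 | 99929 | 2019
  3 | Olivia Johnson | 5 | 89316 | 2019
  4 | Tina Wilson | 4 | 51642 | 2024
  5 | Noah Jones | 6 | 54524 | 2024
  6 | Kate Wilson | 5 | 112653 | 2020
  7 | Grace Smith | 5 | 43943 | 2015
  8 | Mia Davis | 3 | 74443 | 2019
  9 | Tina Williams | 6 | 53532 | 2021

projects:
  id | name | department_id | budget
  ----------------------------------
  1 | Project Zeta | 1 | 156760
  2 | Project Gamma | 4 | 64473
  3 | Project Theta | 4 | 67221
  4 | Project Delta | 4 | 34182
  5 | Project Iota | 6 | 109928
SELECT hire_year, MAX(salary) AS max_salary FROM employees GROUP BY hire_year

Execution result:
hire_year | max_salary
2015 | 43943
2019 | 99929
2020 | 112653
2021 | 53532
2024 | 54524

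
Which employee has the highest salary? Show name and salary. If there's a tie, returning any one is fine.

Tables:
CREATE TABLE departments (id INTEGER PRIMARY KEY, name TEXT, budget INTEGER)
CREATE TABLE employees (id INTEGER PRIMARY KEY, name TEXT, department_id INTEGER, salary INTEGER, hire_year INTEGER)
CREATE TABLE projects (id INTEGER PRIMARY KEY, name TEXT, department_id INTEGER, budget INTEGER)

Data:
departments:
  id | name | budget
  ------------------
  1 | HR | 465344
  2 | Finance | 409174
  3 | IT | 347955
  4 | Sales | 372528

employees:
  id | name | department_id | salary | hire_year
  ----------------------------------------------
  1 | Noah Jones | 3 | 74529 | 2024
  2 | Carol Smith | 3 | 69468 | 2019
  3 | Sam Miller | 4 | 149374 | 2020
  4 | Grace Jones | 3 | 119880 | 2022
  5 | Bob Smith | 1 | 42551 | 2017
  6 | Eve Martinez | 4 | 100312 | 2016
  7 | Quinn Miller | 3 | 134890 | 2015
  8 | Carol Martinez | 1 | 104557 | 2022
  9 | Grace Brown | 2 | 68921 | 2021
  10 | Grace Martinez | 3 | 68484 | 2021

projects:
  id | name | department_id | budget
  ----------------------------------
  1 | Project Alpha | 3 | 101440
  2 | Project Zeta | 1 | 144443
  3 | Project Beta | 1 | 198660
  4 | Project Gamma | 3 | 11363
SELECT name, salary FROM employees ORDER BY salary DESC LIMIT 1

Execution result:
name | salary
Sam Miller | 149374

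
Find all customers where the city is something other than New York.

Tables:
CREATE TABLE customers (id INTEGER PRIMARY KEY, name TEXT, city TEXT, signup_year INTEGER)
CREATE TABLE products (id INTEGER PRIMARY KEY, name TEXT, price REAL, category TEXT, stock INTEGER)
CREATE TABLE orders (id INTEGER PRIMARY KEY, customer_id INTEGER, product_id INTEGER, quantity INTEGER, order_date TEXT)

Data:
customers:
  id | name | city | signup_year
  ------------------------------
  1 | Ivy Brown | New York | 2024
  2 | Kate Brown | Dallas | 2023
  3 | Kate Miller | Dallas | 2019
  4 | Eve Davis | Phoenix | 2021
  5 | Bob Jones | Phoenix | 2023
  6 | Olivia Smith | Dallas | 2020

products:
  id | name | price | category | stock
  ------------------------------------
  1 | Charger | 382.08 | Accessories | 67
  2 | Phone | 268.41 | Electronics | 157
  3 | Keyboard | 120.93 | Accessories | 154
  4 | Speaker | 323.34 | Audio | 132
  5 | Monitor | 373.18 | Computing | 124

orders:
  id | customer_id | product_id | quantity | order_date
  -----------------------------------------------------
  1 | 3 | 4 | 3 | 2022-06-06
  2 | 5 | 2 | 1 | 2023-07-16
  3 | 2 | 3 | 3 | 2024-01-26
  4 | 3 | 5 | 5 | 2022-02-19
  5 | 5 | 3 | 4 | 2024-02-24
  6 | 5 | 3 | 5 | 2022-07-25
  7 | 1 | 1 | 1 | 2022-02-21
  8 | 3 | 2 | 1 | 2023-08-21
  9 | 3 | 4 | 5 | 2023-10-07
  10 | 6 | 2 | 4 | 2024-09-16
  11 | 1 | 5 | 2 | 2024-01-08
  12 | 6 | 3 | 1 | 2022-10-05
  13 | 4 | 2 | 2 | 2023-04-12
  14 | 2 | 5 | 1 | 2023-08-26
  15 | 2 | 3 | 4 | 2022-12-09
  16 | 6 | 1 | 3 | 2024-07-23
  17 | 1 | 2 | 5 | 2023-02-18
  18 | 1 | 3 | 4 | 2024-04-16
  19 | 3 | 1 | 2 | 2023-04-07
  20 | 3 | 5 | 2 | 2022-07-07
SELECT name, city FROM customers WHERE city <> 'New York'

Execution result:
name | city
Kate Brown | Dallas
Kate Miller | Dallas
Eve Davis | Phoenix
Bob Jones | Phoenix
Olivia Smith | Dallas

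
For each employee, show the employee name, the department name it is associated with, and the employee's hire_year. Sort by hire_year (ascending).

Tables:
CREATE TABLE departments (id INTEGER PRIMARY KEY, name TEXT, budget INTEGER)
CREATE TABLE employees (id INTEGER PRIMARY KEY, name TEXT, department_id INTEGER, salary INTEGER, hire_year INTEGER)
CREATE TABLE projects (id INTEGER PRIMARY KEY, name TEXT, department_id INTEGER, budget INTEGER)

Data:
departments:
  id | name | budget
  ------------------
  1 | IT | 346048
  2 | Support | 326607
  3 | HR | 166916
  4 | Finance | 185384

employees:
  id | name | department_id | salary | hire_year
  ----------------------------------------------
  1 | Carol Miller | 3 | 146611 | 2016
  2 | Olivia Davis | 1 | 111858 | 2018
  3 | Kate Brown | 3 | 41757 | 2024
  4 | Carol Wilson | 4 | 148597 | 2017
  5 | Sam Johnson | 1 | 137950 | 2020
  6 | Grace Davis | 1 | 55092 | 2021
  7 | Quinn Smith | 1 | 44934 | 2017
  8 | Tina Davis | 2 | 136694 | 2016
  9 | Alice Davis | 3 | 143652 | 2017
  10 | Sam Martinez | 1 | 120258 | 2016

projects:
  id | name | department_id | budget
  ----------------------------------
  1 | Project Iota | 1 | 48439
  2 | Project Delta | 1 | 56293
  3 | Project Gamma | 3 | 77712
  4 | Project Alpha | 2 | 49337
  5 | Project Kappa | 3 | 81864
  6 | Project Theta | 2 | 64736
SELECT c.name, p.name AS department, c.hire_year FROM employees c JOIN departments p ON c.department_id = p.id ORDER BY c.hire_year ASC

Execution result:
name | department | hire_year
Carol Miller | HR | 2016
Tina Davis | Support | 2016
Sam Martinez | IT | 2016
Carol Wilson | Finance | 2017
Quinn Smith | IT | 2017
Alice Davis | HR | 2017
Olivia Davis | IT | 2018
Sam Johnson | IT | 2020
Grace Davis | IT | 2021
Kate Brown | HR | 2024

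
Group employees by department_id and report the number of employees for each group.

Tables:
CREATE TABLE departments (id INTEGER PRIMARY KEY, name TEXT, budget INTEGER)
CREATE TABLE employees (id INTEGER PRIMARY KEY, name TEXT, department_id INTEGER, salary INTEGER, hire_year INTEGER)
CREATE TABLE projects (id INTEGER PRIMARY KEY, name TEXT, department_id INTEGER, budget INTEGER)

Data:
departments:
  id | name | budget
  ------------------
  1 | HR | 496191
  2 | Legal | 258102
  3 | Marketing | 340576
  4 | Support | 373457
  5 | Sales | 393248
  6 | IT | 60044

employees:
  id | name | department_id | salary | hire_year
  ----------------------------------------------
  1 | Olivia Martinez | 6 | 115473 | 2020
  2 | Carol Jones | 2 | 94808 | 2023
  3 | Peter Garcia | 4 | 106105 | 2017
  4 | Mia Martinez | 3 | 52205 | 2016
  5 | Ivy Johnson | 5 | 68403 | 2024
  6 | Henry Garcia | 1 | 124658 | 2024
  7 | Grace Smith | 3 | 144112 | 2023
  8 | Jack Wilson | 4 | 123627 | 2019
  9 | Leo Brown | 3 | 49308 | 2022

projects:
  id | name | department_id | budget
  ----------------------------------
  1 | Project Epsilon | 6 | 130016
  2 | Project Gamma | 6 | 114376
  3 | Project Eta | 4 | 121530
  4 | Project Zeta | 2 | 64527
SELECT department_id, COUNT(*) AS n FROM employees GROUP BY department_id

Execution result:
department_id | n
1 | 1
2 | 1
3 | 3
4 | 2
5 | 1
6 | 1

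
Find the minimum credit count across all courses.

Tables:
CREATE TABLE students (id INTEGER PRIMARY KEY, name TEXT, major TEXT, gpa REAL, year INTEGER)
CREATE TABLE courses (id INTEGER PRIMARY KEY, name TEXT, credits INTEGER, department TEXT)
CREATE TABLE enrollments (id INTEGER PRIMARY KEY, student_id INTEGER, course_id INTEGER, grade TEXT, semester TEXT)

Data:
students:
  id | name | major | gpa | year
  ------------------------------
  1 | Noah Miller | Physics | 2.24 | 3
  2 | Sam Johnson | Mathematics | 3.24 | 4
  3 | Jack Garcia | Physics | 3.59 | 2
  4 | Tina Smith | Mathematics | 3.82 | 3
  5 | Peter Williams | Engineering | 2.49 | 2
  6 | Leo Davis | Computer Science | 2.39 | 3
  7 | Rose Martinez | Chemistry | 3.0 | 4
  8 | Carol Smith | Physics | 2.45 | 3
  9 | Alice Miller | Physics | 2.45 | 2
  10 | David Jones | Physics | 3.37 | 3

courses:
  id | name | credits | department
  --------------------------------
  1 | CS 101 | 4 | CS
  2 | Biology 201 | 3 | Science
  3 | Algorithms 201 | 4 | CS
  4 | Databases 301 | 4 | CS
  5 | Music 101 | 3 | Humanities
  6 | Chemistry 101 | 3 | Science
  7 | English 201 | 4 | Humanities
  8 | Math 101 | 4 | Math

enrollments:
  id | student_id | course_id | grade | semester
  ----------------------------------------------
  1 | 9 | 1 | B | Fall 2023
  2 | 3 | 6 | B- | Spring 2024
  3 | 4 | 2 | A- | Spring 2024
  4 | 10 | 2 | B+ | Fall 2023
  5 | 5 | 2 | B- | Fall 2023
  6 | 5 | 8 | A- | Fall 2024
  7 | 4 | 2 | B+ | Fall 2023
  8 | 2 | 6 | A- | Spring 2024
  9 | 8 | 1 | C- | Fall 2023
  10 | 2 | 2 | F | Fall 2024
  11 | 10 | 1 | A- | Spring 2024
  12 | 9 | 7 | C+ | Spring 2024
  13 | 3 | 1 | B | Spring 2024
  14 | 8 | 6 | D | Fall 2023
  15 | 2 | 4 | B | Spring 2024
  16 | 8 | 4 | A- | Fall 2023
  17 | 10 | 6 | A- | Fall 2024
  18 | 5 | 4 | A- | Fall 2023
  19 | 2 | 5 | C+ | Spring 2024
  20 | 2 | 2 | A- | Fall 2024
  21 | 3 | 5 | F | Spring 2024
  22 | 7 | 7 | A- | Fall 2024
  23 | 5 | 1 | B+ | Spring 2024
SELECT MIN(credits) FROM courses

Execution result:
3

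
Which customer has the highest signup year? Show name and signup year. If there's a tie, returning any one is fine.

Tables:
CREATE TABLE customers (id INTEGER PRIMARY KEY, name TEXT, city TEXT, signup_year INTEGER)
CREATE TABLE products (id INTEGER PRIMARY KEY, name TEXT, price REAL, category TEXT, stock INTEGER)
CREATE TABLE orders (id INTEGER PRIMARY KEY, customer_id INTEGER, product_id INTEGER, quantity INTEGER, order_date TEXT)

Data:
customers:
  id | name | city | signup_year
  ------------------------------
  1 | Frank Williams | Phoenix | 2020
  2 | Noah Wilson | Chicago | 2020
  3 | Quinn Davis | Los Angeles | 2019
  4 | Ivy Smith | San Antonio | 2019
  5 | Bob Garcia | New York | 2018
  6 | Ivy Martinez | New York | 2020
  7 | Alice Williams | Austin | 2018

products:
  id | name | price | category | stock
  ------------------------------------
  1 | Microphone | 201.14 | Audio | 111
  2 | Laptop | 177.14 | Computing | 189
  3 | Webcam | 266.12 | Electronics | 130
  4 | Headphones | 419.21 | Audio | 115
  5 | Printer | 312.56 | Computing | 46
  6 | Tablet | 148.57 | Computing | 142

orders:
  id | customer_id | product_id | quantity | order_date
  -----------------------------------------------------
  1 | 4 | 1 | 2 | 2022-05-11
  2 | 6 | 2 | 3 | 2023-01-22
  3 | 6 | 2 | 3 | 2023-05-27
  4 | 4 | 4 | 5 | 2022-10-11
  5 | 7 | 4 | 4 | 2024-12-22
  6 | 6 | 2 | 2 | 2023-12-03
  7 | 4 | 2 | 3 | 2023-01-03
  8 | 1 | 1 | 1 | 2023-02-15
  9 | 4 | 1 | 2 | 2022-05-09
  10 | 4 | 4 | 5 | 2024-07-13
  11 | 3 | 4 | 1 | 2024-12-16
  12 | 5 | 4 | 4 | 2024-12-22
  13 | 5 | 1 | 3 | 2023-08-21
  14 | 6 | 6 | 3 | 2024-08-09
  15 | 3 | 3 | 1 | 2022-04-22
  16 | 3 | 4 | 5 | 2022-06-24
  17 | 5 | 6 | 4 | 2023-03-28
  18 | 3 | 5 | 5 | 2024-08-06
SELECT name, signup_year FROM customers ORDER BY signup_year DESC LIMIT 1

Execution result:
name | signup_year
Frank Williams | 2020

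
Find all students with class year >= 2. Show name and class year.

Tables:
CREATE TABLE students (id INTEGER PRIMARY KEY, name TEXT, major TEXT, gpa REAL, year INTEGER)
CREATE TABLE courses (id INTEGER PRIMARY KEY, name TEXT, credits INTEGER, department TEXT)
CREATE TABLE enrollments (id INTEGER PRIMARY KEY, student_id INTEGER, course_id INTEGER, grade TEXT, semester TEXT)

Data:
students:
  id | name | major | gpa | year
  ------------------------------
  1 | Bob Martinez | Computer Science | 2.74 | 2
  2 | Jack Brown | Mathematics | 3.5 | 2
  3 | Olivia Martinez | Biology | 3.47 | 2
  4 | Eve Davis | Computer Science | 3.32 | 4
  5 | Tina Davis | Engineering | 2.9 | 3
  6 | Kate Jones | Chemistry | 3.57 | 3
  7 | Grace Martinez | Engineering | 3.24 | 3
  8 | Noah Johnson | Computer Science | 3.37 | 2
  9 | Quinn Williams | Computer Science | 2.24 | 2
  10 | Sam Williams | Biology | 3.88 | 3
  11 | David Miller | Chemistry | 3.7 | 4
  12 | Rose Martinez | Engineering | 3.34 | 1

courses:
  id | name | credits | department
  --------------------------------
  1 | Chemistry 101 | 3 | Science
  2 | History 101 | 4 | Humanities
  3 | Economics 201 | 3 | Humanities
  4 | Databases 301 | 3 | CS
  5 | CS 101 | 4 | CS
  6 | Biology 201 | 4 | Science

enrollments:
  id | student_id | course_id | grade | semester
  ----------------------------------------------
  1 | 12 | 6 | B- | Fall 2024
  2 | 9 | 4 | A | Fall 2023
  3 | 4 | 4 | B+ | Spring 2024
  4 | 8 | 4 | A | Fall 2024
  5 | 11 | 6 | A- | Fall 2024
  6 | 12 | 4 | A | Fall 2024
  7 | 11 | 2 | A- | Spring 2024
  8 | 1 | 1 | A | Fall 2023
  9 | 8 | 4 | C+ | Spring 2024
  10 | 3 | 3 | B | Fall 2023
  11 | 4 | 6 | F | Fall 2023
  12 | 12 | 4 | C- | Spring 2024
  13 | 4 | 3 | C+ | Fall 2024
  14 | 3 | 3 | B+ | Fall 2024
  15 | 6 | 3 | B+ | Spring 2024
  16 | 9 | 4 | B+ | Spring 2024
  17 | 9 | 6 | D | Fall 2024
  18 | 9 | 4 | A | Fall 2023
SELECT name, year FROM students WHERE year >= 2

Execution result:
name | year
Bob Martinez | 2
Jack Brown | 2
Olivia Martinez | 2
Eve Davis | 4
Tina Davis | 3
Kate Jones | 3
Grace Martinez | 3
Noah Johnson | 2
Quinn Williams | 2
Sam Williams | 3
David Miller | 4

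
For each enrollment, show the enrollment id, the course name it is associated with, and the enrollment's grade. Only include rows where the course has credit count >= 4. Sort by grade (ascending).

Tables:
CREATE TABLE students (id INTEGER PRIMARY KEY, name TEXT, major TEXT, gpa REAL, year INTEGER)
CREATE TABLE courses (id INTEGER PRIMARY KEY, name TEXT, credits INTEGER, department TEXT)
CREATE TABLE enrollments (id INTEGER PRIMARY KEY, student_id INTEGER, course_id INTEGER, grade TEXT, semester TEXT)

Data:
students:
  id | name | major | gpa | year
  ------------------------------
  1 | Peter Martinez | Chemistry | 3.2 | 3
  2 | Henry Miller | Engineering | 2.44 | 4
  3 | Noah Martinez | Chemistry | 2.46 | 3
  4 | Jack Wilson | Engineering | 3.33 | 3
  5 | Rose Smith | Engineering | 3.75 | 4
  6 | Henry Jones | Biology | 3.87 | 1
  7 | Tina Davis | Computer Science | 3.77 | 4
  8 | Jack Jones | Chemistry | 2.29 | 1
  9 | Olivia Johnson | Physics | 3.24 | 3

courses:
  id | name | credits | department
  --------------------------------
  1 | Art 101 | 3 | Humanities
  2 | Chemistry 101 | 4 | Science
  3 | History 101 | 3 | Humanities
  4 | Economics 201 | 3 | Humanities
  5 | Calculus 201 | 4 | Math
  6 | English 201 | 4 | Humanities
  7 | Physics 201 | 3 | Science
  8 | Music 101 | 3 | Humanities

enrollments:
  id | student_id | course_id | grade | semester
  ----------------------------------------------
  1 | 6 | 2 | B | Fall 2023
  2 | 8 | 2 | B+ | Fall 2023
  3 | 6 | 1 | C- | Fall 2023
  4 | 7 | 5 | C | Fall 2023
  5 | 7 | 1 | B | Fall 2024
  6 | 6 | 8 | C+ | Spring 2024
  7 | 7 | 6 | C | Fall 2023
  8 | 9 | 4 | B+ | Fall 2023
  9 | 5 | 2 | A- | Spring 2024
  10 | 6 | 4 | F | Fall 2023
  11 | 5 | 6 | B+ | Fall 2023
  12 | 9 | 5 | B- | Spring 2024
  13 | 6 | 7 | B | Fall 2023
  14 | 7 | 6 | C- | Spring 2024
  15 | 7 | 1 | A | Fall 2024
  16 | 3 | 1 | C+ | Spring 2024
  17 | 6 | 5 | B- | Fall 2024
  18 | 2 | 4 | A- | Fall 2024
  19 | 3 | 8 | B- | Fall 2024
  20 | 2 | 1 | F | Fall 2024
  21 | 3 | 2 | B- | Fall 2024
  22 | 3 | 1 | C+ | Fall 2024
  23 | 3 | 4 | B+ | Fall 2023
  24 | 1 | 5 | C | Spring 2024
SELECT c.id, p.name AS course, c.grade FROM enrollments c JOIN courses p ON c.course_id = p.id WHERE p.credits >= 4 ORDER BY c.grade ASC

Execution result:
id | course | grade
9 | Chemistry 101 | A-
1 | Chemistry 101 | B
2 | Chemistry 101 | B+
11 | English 201 | B+
12 | Calculus 201 | B-
17 | Calculus 201 | B-
21 | Chemistry 101 | B-
4 | Calculus 201 | C
7 | English 201 | C
24 | Calculus 201 | C
14 | English 201 | C-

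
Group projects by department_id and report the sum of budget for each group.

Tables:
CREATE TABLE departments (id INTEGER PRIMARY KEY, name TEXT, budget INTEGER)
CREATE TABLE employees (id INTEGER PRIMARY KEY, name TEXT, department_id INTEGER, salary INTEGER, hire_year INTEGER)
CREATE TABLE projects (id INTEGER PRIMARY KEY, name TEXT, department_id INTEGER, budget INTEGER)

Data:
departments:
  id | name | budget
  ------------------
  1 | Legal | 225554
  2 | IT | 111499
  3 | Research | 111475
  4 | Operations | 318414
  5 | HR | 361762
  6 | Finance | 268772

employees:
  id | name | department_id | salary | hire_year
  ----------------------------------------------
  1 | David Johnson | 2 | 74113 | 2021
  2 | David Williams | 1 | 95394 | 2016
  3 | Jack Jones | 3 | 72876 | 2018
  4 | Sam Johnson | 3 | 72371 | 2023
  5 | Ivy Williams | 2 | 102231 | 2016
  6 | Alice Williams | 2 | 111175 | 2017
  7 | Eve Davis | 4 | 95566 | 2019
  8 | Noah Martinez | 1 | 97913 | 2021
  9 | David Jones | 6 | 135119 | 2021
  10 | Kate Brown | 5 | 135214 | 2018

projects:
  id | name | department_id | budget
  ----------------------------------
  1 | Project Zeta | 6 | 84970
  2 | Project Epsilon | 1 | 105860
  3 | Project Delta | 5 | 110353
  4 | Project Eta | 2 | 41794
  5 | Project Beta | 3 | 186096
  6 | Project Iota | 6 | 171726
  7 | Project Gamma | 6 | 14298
SELECT department_id, SUM(budget) AS sum_budget FROM projects GROUP BY department_id

Execution result:
department_id | sum_budget
1 | 105860
2 | 41794
3 | 186096
5 | 110353
6 | 270994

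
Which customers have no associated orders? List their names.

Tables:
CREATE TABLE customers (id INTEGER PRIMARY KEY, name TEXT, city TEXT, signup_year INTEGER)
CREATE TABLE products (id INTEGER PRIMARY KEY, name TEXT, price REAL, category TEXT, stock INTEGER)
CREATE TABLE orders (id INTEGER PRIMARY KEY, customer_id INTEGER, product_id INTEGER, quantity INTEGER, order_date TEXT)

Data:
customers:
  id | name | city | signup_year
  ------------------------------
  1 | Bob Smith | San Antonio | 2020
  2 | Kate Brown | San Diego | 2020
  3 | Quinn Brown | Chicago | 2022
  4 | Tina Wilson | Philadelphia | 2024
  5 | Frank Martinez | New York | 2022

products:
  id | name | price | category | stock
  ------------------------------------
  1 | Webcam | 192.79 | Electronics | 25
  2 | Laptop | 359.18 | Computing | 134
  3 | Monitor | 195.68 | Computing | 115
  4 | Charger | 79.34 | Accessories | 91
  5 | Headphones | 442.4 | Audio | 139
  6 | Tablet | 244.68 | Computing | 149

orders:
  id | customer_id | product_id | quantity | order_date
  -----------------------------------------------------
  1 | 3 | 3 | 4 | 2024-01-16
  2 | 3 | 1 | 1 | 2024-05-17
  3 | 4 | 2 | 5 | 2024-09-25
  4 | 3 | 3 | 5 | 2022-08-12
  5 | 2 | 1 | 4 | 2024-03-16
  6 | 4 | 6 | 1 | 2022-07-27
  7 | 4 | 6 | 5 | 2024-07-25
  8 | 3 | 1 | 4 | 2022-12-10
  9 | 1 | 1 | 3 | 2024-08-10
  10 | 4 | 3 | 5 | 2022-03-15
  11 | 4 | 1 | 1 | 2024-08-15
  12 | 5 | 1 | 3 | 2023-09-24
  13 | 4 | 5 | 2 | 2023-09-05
SELECT p.name FROM customers p LEFT JOIN orders c ON c.customer_id = p.id WHERE c.id IS NULL

Execution result:
(no rows)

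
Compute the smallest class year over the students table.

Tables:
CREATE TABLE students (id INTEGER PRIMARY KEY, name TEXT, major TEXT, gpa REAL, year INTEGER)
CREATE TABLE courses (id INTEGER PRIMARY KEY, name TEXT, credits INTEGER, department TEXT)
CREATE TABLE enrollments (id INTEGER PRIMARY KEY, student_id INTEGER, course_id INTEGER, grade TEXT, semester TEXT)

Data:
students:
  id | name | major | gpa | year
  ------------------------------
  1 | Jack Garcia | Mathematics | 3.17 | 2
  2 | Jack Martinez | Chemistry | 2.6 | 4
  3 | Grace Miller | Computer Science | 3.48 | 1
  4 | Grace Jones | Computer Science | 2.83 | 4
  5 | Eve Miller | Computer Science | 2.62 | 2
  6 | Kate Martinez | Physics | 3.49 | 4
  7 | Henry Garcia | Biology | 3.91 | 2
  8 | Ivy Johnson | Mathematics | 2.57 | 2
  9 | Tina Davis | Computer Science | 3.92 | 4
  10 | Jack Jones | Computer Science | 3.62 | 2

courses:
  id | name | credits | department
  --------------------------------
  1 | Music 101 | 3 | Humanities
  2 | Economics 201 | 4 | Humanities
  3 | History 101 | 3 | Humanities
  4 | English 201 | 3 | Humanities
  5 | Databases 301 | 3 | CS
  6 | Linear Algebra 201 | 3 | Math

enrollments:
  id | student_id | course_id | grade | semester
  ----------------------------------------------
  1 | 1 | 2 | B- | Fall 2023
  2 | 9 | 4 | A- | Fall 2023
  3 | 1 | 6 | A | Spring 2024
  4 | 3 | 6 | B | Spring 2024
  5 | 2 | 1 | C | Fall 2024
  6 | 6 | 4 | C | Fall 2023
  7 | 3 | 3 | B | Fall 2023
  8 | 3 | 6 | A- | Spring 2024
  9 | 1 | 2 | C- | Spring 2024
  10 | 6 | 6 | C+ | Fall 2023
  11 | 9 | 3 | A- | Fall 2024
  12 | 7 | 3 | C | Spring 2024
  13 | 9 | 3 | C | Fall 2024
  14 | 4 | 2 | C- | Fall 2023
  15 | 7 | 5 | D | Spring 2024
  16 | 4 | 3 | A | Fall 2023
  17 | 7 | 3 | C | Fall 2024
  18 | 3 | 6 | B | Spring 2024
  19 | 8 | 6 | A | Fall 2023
SELECT MIN(year) FROM students

Execution result:
1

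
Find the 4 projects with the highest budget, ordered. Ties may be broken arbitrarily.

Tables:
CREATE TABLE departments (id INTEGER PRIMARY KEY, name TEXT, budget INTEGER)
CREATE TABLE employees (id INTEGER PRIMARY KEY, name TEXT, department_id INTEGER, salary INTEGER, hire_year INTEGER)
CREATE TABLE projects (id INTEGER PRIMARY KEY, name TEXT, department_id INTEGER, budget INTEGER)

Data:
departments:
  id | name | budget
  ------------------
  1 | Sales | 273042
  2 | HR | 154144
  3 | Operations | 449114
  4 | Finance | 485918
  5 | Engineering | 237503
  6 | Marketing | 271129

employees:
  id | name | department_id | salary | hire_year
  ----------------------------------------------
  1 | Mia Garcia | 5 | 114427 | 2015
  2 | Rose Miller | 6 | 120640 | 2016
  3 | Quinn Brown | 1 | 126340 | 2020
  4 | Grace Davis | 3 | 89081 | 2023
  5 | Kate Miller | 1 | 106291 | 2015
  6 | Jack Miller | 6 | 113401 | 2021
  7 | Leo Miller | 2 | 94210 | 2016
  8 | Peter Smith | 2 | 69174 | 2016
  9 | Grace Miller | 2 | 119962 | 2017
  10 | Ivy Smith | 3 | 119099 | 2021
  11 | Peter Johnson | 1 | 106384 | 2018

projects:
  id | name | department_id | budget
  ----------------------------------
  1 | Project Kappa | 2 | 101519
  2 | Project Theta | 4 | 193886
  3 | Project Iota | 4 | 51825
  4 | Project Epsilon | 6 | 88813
SELECT name, budget FROM projects ORDER BY budget DESC LIMIT 4

Execution result:
name | budget
Project Theta | 193886
Project Kappa | 101519
Project Epsilon | 88813
Project Iota | 51825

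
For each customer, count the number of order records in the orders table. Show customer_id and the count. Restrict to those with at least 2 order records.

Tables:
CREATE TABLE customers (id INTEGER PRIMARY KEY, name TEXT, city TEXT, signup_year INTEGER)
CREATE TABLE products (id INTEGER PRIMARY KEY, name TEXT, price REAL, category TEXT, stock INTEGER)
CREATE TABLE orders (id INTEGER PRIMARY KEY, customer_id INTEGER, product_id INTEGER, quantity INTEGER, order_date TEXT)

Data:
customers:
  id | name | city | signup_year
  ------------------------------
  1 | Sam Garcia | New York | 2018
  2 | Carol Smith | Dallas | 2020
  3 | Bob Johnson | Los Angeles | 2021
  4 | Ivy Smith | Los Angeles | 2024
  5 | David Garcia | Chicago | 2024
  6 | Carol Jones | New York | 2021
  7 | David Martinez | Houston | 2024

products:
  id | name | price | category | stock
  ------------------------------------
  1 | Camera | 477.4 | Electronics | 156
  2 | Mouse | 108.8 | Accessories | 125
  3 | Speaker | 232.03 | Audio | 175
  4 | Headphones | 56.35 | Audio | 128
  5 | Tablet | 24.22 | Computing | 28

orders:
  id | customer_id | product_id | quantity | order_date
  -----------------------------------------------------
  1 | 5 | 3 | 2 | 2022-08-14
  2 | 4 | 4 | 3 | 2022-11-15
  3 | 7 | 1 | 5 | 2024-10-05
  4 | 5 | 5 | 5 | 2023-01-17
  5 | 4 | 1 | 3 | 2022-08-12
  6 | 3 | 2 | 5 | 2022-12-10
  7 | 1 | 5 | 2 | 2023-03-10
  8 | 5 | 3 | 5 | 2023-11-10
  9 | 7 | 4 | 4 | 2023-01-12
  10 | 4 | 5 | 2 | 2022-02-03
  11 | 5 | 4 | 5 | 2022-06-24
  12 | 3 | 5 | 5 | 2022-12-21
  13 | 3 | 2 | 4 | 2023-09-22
SELECT customer_id, COUNT(*) AS order_count FROM orders GROUP BY customer_id HAVING COUNT(*) >= 2

Execution result:
customer_id | order_count
3 | 3
4 | 3
5 | 4
7 | 2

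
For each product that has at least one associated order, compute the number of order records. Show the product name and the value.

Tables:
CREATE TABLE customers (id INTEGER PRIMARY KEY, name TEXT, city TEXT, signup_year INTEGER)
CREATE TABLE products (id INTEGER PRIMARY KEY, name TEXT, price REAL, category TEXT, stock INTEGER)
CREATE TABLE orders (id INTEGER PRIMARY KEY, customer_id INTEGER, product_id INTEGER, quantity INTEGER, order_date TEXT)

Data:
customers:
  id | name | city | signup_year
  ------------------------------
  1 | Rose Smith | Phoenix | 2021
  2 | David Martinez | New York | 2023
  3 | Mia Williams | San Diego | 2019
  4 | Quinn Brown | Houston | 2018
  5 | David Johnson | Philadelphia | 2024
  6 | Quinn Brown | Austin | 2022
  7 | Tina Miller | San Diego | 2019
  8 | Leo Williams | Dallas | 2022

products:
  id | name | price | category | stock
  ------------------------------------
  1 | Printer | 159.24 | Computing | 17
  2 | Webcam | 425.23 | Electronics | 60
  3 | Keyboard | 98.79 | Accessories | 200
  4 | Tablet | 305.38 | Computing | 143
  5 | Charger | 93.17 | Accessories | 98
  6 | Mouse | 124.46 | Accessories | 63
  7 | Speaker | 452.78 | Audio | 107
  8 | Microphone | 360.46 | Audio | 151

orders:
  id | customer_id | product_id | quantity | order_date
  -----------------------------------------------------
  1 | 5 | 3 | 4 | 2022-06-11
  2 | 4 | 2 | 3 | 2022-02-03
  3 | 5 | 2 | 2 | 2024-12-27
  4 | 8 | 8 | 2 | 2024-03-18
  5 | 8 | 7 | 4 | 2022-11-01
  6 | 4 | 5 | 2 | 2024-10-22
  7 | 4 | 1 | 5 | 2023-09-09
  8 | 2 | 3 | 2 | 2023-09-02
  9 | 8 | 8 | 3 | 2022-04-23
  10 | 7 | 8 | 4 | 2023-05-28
SELECT p.name, COUNT(*) AS n FROM orders c JOIN products p ON c.product_id = p.id GROUP BY p.id, p.name

Execution result:
name | n
Printer | 1
Webcam | 2
Keyboard | 2
Charger | 1
Speaker | 1
Microphone | 3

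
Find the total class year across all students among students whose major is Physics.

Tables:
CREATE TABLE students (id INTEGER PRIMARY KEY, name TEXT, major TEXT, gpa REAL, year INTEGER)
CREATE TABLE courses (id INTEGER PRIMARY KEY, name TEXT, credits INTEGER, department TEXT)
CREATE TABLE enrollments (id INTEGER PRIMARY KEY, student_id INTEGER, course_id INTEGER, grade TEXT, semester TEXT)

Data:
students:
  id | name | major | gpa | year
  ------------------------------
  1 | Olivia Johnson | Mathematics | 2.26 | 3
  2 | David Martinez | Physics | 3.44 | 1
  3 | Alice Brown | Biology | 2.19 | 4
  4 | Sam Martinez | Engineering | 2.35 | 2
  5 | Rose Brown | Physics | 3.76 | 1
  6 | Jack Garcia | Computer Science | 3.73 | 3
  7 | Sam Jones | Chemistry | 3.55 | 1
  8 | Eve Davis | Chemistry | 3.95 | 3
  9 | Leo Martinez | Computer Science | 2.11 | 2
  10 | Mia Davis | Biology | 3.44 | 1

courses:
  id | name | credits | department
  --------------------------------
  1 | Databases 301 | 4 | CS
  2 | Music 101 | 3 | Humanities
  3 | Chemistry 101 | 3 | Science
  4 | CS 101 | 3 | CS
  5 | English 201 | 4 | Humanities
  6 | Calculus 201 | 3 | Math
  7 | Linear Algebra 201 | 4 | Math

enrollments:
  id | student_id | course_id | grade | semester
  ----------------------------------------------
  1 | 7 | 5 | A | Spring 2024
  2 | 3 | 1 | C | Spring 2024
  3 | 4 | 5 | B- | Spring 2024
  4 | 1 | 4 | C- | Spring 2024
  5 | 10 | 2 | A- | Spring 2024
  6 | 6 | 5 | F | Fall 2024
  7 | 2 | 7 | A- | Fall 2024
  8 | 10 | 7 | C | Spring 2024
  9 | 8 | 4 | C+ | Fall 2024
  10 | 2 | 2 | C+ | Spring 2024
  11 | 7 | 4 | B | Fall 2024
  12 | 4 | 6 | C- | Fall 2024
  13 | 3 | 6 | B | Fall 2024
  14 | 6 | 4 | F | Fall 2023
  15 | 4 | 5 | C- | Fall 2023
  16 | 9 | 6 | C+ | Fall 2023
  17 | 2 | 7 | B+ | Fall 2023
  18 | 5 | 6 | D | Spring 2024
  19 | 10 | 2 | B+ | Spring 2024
SELECT SUM(year) FROM students WHERE major = 'Physics'

Execution result:
2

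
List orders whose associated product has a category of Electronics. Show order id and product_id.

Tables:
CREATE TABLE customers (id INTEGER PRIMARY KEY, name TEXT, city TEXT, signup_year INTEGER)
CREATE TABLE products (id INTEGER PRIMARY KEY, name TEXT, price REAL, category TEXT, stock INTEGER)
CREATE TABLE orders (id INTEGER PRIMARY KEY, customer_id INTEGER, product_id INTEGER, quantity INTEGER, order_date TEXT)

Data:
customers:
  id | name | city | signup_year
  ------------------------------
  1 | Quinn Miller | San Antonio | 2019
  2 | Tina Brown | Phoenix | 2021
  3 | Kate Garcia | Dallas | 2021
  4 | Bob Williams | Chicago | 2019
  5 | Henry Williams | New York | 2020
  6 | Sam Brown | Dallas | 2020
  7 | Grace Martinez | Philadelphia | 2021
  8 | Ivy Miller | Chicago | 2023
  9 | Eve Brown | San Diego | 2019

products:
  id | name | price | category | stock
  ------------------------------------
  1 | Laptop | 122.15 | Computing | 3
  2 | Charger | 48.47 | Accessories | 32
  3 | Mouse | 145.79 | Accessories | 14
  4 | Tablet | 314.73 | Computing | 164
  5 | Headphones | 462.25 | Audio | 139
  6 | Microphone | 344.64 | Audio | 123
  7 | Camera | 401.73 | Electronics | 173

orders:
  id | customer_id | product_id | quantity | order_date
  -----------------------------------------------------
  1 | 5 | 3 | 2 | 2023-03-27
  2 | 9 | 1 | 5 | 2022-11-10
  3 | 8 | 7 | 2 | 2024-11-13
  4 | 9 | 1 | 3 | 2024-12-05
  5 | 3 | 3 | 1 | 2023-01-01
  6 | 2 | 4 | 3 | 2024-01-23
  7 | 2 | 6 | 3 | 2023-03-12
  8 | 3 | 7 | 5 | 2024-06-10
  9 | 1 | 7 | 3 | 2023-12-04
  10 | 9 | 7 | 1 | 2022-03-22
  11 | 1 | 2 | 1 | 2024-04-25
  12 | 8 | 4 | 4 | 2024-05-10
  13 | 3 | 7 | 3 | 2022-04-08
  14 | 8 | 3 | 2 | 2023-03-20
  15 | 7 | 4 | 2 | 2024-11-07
SELECT id, product_id FROM orders WHERE product_id IN (SELECT id FROM products WHERE category = 'Electronics')

Execution result:
id | product_id
3 | 7
8 | 7
9 | 7
10 | 7
13 | 7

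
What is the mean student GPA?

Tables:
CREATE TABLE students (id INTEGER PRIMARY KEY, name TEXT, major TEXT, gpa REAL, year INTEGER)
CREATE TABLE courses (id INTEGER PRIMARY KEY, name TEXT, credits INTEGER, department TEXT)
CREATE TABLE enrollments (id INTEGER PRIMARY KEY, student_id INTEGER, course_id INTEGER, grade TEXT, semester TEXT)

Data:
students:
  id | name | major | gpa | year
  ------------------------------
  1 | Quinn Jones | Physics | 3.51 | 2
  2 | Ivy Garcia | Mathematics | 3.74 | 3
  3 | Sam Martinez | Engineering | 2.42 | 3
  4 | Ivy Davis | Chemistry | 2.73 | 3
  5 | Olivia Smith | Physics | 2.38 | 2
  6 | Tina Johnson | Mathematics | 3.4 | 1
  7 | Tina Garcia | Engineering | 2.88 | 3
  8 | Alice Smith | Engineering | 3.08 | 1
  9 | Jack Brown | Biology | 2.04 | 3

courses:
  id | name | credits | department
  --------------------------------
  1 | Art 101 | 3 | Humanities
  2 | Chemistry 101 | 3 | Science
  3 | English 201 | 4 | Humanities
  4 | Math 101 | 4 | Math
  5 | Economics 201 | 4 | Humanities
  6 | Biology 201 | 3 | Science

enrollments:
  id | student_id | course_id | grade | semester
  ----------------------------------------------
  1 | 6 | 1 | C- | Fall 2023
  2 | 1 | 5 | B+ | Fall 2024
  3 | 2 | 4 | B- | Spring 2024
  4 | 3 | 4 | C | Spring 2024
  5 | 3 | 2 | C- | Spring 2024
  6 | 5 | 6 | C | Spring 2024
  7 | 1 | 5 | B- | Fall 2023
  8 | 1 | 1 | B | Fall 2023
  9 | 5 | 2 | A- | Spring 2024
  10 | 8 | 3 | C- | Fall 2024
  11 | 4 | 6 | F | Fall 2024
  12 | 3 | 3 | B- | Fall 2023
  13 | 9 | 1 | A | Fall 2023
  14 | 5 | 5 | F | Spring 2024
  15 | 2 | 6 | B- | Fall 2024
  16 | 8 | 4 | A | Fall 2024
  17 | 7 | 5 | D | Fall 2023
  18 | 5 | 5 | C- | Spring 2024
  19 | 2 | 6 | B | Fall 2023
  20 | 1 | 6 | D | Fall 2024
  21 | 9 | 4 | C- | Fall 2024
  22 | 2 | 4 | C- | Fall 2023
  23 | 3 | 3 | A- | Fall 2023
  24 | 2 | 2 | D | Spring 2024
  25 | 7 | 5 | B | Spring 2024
SELECT AVG(gpa) FROM students

Execution result:
2.91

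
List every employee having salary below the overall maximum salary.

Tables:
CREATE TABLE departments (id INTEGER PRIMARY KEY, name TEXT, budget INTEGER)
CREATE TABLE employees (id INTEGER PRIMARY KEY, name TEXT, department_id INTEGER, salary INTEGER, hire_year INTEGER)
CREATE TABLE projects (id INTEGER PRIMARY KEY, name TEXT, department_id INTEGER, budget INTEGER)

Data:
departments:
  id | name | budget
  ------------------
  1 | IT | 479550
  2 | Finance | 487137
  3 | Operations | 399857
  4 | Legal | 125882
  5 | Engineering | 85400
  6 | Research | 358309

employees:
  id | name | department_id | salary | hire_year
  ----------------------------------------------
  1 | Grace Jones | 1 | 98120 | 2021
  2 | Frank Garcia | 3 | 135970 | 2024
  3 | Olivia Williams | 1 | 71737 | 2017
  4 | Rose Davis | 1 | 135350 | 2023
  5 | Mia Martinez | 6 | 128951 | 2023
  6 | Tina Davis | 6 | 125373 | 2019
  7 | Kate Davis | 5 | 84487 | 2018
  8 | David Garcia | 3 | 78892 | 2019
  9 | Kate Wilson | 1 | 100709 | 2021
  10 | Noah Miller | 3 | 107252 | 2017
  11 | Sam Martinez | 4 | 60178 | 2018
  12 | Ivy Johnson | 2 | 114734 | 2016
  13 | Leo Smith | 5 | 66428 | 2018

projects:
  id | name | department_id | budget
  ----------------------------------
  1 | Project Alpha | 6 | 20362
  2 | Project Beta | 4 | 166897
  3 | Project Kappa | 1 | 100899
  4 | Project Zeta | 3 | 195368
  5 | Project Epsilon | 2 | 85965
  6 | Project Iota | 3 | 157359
SELECT name, salary FROM employees WHERE salary < (SELECT MAX(salary) FROM employees)

Execution result:
name | salary
Grace Jones | 98120
Olivia Williams | 71737
Rose Davis | 135350
Mia Martinez | 128951
Tina Davis | 125373
Kate Davis | 84487
David Garcia | 78892
Kate Wilson | 100709
Noah Miller | 107252
Sam Martinez | 60178
Ivy Johnson | 114734
Leo Smith | 66428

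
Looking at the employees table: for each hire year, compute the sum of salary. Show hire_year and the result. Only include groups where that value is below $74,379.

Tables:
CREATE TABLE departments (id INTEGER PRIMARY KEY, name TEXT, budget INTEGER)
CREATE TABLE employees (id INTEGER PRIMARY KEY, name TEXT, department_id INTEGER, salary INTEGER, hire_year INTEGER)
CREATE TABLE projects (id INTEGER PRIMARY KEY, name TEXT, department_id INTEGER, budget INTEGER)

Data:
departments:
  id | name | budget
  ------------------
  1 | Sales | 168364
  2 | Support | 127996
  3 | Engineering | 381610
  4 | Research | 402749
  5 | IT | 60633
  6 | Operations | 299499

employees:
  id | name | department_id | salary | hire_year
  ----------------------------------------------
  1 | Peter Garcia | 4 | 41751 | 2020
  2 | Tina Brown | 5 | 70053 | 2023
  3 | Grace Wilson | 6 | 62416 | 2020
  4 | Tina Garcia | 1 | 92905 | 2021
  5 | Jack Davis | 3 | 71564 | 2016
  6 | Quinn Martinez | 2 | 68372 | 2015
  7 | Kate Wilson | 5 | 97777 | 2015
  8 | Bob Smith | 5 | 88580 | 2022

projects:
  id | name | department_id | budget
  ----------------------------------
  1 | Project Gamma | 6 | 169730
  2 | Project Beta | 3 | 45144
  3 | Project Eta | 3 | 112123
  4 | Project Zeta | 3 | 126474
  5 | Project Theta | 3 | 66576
SELECT hire_year, SUM(salary) AS sum_salary FROM employees GROUP BY hire_year HAVING SUM(salary) < 74379

Execution result:
hire_year | sum_salary
2016 | 71564
2023 | 70053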